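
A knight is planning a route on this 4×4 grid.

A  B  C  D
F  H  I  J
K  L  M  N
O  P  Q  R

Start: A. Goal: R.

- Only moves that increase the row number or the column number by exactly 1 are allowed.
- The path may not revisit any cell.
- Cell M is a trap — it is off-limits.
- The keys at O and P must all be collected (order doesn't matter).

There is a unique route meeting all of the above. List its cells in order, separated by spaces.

A F K O P Q R

Moves only go right or down, so the column and row indices never decrease.
Route from A: down 3 to O, right 3 to R — 6 moves in all.
Check: all required cells visited.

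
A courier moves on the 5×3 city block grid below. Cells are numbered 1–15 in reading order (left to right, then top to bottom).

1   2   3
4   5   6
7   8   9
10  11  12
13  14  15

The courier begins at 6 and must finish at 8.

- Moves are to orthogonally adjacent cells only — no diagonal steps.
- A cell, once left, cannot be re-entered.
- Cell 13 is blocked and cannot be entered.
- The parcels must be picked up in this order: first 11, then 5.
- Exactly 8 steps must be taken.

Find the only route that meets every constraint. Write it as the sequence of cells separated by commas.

The waypoints must appear in the order 11, 5, with no cell reused.
Route from 6: 2× down (reaching 12), 2× left (reaching 10), 2× up (reaching 4), right to 5, down to 8 — 8 moves in all.
Check: order respected (11 at step 3, 5 at step 7); 8 moves as required.

6, 9, 12, 11, 10, 7, 4, 5, 8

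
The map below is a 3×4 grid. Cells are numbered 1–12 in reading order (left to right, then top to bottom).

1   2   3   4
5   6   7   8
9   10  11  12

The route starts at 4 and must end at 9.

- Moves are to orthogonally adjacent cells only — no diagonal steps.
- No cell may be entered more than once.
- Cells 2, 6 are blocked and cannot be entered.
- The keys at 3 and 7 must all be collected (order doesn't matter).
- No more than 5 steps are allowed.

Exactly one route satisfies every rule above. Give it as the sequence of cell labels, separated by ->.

4 -> 3 -> 7 -> 11 -> 10 -> 9

Any route must reach 3 and 7 and still end at 9 within 5 moves, so the order of the required stops is forced.
Route from 4: left to 3, 2× down (reaching 11), 2× left (reaching 9) — 5 moves in all.
Check: all required cells visited; 5 ≤ 5 moves.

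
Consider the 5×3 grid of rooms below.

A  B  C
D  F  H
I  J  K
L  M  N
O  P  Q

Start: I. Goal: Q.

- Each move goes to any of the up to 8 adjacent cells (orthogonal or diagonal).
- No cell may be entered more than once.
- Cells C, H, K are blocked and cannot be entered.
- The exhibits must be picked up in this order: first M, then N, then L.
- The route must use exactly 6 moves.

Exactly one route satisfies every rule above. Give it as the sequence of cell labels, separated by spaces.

The waypoints must appear in the order M, N, L, with no cell reused.
Route from I: down-right to M, right to N, up-left to J, down-left to L, down-right to P, right to Q — 6 moves in all.
Check: order respected (M at step 1, N at step 2, L at step 4); 6 moves as required.

I M N J L P Q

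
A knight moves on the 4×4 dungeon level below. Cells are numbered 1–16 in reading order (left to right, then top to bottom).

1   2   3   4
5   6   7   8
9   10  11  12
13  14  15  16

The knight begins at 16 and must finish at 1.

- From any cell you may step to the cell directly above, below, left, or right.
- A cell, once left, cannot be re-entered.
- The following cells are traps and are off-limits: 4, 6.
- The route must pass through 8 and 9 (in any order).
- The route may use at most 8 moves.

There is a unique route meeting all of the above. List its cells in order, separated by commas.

16, 12, 8, 7, 11, 10, 9, 5, 1

The 8-move cap with required stops at 8, 9 leaves no slack for detours.
Route from 16: 2× up (reaching 8), left to 7, down to 11, 2× left (reaching 9), 2× up (reaching 1) — 8 moves in all.
Check: all required cells visited; 8 ≤ 8 moves.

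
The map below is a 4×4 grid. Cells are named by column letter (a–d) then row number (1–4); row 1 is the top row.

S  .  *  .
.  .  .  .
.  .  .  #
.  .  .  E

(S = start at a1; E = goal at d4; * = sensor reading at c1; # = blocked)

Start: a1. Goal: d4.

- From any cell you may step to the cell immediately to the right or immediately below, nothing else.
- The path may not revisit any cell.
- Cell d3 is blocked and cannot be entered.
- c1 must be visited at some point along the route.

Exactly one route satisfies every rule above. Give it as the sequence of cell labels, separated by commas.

Moves only go right or down, so the column and row indices never decrease.
Route from a1: right 2 to c1, down 3 to c4, right 1 to d4 — 6 moves in all.
Check: all required cells visited.

a1, b1, c1, c2, c3, c4, d4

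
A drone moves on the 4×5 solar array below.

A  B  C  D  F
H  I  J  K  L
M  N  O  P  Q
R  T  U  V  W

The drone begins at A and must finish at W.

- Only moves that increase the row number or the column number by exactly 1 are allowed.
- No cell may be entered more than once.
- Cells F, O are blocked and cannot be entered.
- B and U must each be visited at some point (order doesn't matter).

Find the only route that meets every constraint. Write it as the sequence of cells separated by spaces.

A B I N T U V W

Moves only go right or down, so the column and row indices never decrease.
Route from A: right to B, 3× down (reaching T), 3× right (reaching W) — 7 moves in all.
Check: all required cells visited.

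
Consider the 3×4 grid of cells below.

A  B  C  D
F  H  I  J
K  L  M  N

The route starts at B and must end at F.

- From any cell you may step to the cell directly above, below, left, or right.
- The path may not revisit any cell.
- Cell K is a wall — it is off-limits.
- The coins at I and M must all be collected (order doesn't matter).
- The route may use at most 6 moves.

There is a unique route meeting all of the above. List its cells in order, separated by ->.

The 6-move cap with required stops at I, M leaves no slack for detours.
Route from B: right 1 to C, down 2 to M, left 1 to L, up 1 to H, left 1 to F — 6 moves in all.
Check: all required cells visited; 6 ≤ 6 moves.

B -> C -> I -> M -> L -> H -> F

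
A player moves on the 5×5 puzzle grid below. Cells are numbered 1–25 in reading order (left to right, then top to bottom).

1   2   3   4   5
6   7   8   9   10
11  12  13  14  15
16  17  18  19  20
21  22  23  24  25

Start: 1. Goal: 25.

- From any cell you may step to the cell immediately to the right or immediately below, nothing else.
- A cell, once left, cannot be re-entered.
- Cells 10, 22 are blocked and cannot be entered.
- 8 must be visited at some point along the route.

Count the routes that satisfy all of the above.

A right/down-only route from 1 to 25 makes exactly 4 down-moves and 4 right-moves in some order.
With no other constraints that would be C(8,4) = 70 routes.
Split at 8 and multiply the segment counts (each segment already excludes blocked cells): 1→8: 3; 8→25: 9; product = 27.
That gives 27 routes.

27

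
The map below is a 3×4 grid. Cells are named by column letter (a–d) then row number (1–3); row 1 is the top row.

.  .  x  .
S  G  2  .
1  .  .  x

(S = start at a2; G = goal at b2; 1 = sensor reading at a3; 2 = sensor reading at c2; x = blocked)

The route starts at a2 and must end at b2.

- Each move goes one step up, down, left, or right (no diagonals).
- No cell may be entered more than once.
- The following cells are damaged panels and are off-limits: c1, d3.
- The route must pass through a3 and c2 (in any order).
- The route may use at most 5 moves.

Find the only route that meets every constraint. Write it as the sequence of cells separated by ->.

The budget equals the shortest possible length, so every move has to be on a shortest route through the required cells.
Route from a2: down to a3, 2× right (reaching c3), up to c2, left to b2 — 5 moves in all.
Check: all required cells visited; 5 ≤ 5 moves.

a2 -> a3 -> b3 -> c3 -> c2 -> b2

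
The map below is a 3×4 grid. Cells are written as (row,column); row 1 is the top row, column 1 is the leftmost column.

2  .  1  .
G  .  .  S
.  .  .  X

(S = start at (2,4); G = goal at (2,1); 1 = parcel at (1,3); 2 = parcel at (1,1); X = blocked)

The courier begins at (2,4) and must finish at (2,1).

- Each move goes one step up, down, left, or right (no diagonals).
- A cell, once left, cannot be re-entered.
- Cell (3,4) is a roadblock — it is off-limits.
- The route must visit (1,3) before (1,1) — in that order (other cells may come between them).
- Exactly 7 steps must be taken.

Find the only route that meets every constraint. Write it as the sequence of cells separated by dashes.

The waypoints must appear in the order (1,3), (1,1), with no cell reused.
Route from (2,4): up to (1,4), left to (1,3), down to (2,3), left to (2,2), up to (1,2), left to (1,1), down to (2,1) — 7 moves in all.
Check: order respected (1 at step 2, 2 at step 6); 7 moves as required.

(2,4) - (1,4) - (1,3) - (2,3) - (2,2) - (1,2) - (1,1) - (2,1)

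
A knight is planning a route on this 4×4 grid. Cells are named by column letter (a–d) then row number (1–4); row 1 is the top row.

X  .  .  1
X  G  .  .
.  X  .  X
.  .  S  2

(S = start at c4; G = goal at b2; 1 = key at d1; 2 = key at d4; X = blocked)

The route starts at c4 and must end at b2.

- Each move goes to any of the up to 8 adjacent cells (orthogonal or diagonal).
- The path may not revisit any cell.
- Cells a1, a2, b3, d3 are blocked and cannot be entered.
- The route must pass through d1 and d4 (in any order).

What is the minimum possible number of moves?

6

Any route passes through d1 and d4 in some order between c4 and b2. Summing Chebyshev distances along each leg and taking the cheapest ordering (c4 → d4 → d1 → b2) gives a lower bound of 1 + 3 + 2 = 6 moves.
A route of 6 moves achieves this: c4 → d4 → c3 → c2 → d1 → c1 → b2.
Since 6 matches the lower bound, it is optimal.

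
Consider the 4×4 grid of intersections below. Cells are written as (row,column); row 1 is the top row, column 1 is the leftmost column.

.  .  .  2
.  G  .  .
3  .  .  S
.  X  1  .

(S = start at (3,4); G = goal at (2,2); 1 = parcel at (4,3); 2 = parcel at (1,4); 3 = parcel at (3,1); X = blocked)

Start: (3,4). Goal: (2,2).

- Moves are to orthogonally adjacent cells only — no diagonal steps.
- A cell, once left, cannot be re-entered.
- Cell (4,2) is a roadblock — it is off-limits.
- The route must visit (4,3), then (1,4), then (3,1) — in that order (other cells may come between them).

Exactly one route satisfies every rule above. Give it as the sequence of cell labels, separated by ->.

(3,4) -> (4,4) -> (4,3) -> (3,3) -> (2,3) -> (2,4) -> (1,4) -> (1,3) -> (1,2) -> (1,1) -> (2,1) -> (3,1) -> (3,2) -> (2,2)

The waypoints must appear in the order (4,3), (1,4), (3,1), with no cell reused.
Route from (3,4): down to (4,4), left to (4,3), 2× up (reaching (2,3)), right to (2,4), up to (1,4), 3× left (reaching (1,1)), 2× down (reaching (3,1)), right to (3,2), up to (2,2) — 13 moves in all.
Check: order respected (1 at step 2, 2 at step 6, 3 at step 11).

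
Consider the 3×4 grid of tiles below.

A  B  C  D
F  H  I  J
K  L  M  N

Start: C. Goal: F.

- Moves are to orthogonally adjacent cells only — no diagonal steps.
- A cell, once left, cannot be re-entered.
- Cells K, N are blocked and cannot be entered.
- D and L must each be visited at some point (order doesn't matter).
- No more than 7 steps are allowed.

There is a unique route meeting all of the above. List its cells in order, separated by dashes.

C - D - J - I - M - L - H - F

The budget equals the shortest possible length, so every move has to be on a shortest route through the required cells.
Route from C: right to D, down to J, left to I, down to M, left to L, up to H, left to F — 7 moves in all.
Check: all required cells visited; 7 ≤ 7 moves.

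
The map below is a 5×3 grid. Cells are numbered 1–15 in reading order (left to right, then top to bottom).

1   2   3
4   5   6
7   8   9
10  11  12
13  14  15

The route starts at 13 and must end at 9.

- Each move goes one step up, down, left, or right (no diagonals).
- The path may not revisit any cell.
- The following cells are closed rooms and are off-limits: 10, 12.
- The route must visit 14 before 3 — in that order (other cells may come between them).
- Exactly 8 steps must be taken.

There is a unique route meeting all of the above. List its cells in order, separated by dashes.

13 - 14 - 11 - 8 - 5 - 2 - 3 - 6 - 9

The waypoints must appear in the order 14, 3, with no cell reused.
Route from 13: right to 14, 4× up (reaching 2), right to 3, 2× down (reaching 9) — 8 moves in all.
Check: order respected (14 at step 1, 3 at step 6); 8 moves as required.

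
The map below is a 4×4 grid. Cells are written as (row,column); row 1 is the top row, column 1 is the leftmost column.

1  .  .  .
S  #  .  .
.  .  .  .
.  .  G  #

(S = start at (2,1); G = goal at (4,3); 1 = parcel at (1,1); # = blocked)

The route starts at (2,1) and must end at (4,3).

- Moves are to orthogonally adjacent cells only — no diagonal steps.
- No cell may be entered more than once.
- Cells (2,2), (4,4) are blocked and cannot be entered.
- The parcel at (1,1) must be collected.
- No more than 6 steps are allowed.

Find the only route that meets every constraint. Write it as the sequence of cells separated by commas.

(2,1), (1,1), (1,2), (1,3), (2,3), (3,3), (4,3)

Any route must reach (1,1) and still end at (4,3) within 6 moves, so the order of the required stops is forced.
Route from (2,1): up 1 to (1,1), right 2 to (1,3), down 3 to (4,3) — 6 moves in all.
Check: all required cells visited; 6 ≤ 6 moves.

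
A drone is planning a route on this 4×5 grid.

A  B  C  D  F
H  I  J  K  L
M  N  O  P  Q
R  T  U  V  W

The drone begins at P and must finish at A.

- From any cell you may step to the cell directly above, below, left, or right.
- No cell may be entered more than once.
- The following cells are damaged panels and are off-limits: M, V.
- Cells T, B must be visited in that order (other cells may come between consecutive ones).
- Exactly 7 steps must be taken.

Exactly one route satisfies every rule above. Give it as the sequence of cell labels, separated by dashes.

P - O - U - T - N - I - B - A

The waypoints must appear in the order T, B, with no cell reused.
Route from P: left 1 to O, down 1 to U, left 1 to T, up 3 to B, left 1 to A — 7 moves in all.
Check: order respected (T at step 3, B at step 6); 7 moves as required.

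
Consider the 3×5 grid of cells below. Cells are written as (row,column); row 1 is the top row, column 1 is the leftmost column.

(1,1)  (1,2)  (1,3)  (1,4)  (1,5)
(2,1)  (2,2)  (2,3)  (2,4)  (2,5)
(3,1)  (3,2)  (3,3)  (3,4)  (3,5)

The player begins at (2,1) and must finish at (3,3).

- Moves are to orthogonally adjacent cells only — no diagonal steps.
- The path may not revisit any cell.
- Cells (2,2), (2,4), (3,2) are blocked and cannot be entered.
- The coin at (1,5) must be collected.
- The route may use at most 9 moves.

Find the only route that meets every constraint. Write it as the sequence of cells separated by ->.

(2,1) -> (1,1) -> (1,2) -> (1,3) -> (1,4) -> (1,5) -> (2,5) -> (3,5) -> (3,4) -> (3,3)

The 9-move cap with required stops at (1,5) leaves no slack for detours.
Route from (2,1): up 1 to (1,1), right 4 to (1,5), down 2 to (3,5), left 2 to (3,3) — 9 moves in all.
Check: all required cells visited; 9 ≤ 9 moves.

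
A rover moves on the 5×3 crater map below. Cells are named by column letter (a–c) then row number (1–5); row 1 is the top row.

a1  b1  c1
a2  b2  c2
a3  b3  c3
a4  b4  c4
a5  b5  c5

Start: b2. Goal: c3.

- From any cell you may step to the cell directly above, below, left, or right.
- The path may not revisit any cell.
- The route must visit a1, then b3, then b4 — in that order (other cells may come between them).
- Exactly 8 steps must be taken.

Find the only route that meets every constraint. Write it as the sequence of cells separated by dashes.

b2 - b1 - a1 - a2 - a3 - b3 - b4 - c4 - c3

The waypoints must appear in the order a1, b3, b4, with no cell reused.
Route from b2: up 1 to b1, left 1 to a1, down 2 to a3, right 1 to b3, down 1 to b4, right 1 to c4, up 1 to c3 — 8 moves in all.
Check: order respected (a1 at step 2, b3 at step 5, b4 at step 6); 8 moves as required.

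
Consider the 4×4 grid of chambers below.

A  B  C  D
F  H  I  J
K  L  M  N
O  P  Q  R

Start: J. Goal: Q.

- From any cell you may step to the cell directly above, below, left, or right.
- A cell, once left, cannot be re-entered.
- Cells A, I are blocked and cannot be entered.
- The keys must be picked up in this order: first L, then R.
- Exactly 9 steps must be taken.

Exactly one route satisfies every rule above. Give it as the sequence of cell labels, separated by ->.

The waypoints must appear in the order L, R, with no cell reused.
Route from J: up 1 to D, left 2 to B, down 2 to L, right 2 to N, down 1 to R, left 1 to Q — 9 moves in all.
Check: order respected (L at step 5, R at step 8); 9 moves as required.

J -> D -> C -> B -> H -> L -> M -> N -> R -> Q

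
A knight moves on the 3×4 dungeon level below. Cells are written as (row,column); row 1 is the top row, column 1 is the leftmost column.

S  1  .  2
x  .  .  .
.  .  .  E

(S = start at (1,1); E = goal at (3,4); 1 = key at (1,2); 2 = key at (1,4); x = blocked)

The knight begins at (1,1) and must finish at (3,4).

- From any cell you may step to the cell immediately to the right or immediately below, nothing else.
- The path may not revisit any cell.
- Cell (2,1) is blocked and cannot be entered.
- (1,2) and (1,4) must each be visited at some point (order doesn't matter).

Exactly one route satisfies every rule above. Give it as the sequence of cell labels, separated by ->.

Moves only go right or down, so the column and row indices never decrease.
Route from (1,1): 3× right (reaching (1,4)), 2× down (reaching (3,4)) — 5 moves in all.
Check: all required cells visited.

(1,1) -> (1,2) -> (1,3) -> (1,4) -> (2,4) -> (3,4)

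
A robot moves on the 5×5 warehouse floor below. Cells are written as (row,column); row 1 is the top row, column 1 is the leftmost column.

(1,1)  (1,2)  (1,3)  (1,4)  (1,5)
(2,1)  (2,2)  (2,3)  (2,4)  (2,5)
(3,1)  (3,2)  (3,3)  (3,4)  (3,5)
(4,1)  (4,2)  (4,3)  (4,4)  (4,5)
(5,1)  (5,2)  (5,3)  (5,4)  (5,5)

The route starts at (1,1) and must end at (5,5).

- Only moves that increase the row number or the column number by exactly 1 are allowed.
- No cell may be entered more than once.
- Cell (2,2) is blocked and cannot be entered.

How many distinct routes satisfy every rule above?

A right/down-only route from (1,1) to (5,5) makes exactly 4 down-moves and 4 right-moves in some order.
With no other constraints that would be C(8,4) = 70 routes.
Subtract routes through each blocked cell (inclusion–exclusion for overlaps): − through (2,2): 40 → 30.
That gives 30 routes.

30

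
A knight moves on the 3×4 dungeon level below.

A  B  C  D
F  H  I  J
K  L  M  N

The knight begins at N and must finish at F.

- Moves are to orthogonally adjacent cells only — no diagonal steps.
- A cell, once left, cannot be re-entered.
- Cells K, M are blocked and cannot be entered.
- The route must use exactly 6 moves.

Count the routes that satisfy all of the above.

6

Need simple routes of exactly 6 moves from N to F (Manhattan distance 4, so 1 moves are spent on a detour and 1 undoing it).
Enumerating: N J D C I H F | N J D C B H F | N J D C B A F | N J I C B H F | N J I C B A F | N J I H B A F.
That gives 6 routes.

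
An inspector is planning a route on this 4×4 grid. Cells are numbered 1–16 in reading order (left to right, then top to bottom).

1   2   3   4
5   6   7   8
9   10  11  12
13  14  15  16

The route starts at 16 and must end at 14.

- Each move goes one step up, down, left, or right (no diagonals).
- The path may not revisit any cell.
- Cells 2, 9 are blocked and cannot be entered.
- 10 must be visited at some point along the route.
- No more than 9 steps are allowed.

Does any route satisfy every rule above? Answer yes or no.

yes

One route that works: 16 → 12 → 11 → 10 → 14.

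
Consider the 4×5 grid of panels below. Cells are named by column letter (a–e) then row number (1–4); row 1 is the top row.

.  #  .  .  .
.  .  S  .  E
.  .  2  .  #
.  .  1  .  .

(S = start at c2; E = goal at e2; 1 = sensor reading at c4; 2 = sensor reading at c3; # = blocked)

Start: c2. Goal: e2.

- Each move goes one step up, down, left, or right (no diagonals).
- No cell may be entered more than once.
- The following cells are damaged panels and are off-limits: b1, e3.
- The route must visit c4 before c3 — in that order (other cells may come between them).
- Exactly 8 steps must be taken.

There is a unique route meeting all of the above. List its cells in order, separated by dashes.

The waypoints must appear in the order c4, c3, with no cell reused.
Route from c2: left to b2, 2× down (reaching b4), right to c4, up to c3, right to d3, up to d2, right to e2 — 8 moves in all.
Check: order respected (1 at step 4, 2 at step 5); 8 moves as required.

c2 - b2 - b3 - b4 - c4 - c3 - d3 - d2 - e2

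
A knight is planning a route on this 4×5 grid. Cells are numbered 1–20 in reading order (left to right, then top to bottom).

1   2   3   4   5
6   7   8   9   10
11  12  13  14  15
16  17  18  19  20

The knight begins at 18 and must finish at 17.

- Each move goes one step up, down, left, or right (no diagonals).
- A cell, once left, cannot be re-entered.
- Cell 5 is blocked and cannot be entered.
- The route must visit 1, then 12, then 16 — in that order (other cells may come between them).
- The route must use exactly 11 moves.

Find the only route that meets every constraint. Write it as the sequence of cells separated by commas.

The waypoints must appear in the order 1, 12, 16, with no cell reused.
Route from 18: up 3 to 3, left 2 to 1, down 1 to 6, right 1 to 7, down 1 to 12, left 1 to 11, down 1 to 16, right 1 to 17 — 11 moves in all.
Check: order respected (1 at step 5, 12 at step 8, 16 at step 10); 11 moves as required.

18, 13, 8, 3, 2, 1, 6, 7, 12, 11, 16, 17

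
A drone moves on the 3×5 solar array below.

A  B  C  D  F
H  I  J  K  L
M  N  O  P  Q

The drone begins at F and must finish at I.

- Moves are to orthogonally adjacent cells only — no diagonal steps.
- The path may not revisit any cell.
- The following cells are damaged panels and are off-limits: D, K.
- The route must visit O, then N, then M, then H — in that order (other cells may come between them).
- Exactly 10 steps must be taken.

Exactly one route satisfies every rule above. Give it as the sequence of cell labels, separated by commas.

The waypoints must appear in the order O, N, M, H, with no cell reused.
Route from F: 2× down (reaching Q), 4× left (reaching M), 2× up (reaching A), right to B, down to I — 10 moves in all.
Check: order respected (O at step 4, N at step 5, M at step 6, H at step 7); 10 moves as required.

F, L, Q, P, O, N, M, H, A, B, I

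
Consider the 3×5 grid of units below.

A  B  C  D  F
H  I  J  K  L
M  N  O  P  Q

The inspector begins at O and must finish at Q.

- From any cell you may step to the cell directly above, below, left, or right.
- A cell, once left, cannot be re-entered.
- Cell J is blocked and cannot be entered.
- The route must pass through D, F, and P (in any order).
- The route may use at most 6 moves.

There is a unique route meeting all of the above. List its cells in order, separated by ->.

O -> P -> K -> D -> F -> L -> Q

Any route must reach D, F, and P and still end at Q within 6 moves, so the order of the required stops is forced.
Route from O: right to P, 2× up (reaching D), right to F, 2× down (reaching Q) — 6 moves in all.
Check: all required cells visited; 6 ≤ 6 moves.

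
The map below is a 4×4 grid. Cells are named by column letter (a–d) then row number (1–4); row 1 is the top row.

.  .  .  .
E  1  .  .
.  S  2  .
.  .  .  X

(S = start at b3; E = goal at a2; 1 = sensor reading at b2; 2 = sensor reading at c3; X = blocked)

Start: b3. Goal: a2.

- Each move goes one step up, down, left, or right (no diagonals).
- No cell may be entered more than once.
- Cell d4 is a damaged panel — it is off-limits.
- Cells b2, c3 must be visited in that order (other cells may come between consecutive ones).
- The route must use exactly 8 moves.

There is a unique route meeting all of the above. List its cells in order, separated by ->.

b3 -> b2 -> c2 -> c3 -> c4 -> b4 -> a4 -> a3 -> a2

The waypoints must appear in the order b2, c3, with no cell reused.
Route from b3: up to b2, right to c2, 2× down (reaching c4), 2× left (reaching a4), 2× up (reaching a2) — 8 moves in all.
Check: order respected (1 at step 1, 2 at step 3); 8 moves as required.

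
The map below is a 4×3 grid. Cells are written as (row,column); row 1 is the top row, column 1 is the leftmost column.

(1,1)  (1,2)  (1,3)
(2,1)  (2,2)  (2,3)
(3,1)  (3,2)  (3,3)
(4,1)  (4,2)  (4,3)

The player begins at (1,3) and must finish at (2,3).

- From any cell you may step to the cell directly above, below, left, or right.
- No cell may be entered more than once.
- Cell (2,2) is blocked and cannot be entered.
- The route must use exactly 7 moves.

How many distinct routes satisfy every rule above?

Need simple routes of exactly 7 moves from (1,3) to (2,3) (Manhattan distance 1, so 3 moves are spent on a detour and 3 undoing it).
Enumerating: (1,3) (1,2) (1,1) (2,1) (3,1) (3,2) (3,3) (2,3).
That gives 1 route.

1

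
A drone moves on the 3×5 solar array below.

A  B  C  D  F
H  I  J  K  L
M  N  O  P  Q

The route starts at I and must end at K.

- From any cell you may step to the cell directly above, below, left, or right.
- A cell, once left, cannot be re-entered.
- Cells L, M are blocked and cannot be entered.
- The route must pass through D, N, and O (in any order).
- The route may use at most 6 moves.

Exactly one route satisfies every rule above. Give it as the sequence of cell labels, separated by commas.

I, N, O, J, C, D, K

Any route must reach D, N, and O and still end at K within 6 moves, so the order of the required stops is forced.
Route from I: down to N, right to O, 2× up (reaching C), right to D, down to K — 6 moves in all.
Check: all required cells visited; 6 ≤ 6 moves.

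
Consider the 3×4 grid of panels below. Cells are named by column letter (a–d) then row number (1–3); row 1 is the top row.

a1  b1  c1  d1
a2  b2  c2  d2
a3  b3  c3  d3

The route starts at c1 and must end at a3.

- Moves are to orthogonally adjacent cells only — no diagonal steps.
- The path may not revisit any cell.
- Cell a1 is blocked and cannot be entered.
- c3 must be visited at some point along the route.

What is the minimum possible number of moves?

Any route passes through c3 somewhere between c1 and a3. Summing Manhattan distances along the two legs (c1 → c3 → a3) gives a lower bound of 2 + 2 = 4 moves.
A route of 4 moves achieves this: c1 → c2 → c3 → b3 → a3.
Since 4 matches the lower bound, it is optimal.

4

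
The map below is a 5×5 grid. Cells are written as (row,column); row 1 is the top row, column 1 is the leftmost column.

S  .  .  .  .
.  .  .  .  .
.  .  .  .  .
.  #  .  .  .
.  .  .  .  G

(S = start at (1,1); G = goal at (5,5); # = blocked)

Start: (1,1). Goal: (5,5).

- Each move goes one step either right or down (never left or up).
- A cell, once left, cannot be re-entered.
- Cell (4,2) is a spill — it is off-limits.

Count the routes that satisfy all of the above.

54

A right/down-only route from (1,1) to (5,5) makes exactly 4 down-moves and 4 right-moves in some order.
With no other constraints that would be C(8,4) = 70 routes.
Subtract routes through each blocked cell (inclusion–exclusion for overlaps): − through (4,2): 16 → 54.
That gives 54 routes.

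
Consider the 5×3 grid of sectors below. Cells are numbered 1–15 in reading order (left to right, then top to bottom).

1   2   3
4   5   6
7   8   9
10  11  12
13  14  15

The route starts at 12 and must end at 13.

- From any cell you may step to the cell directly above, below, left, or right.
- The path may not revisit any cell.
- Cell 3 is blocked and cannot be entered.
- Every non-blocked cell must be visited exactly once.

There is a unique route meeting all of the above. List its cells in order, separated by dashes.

Need to visit all 14 open cells exactly once, starting at 12 and ending at 13.
Route from 12: down to 15, left to 14, 2× up (reaching 8), right to 9, up to 6, left to 5, up to 2, left to 1, 4× down (reaching 13) — 13 moves in all.
Check: all 14 open cells covered.

12 - 15 - 14 - 11 - 8 - 9 - 6 - 5 - 2 - 1 - 4 - 7 - 10 - 13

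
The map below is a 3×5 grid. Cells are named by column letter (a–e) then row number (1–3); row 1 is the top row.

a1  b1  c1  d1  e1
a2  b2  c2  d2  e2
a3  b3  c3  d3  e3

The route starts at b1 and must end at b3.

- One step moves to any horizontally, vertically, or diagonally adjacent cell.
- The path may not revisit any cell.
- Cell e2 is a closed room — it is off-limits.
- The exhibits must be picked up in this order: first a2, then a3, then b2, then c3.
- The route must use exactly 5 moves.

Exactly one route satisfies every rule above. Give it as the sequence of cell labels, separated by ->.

b1 -> a2 -> a3 -> b2 -> c3 -> b3

The waypoints must appear in the order a2, a3, b2, c3, with no cell reused.
Route from b1: down-left to a2, down to a3, up-right to b2, down-right to c3, left to b3 — 5 moves in all.
Check: order respected (a2 at step 1, a3 at step 2, b2 at step 3, c3 at step 4); 5 moves as required.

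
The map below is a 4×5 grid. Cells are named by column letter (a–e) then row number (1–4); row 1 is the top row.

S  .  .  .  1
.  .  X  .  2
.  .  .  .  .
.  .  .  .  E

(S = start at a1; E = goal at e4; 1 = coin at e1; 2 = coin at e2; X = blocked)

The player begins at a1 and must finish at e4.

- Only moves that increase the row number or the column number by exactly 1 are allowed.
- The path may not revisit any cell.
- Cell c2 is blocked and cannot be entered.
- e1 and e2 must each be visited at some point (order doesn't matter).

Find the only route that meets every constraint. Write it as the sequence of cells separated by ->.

a1 -> b1 -> c1 -> d1 -> e1 -> e2 -> e3 -> e4

Moves only go right or down, so the column and row indices never decrease.
Route from a1: 4× right (reaching e1), 3× down (reaching e4) — 7 moves in all.
Check: all required cells visited.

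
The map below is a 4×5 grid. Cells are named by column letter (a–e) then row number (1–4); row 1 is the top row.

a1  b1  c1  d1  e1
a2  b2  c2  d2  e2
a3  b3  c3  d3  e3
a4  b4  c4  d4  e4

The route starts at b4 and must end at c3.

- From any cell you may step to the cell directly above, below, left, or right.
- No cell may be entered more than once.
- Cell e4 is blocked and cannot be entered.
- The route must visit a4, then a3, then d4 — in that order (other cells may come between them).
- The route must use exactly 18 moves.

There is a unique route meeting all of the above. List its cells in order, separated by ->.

b4 -> a4 -> a3 -> b3 -> b2 -> a2 -> a1 -> b1 -> c1 -> c2 -> d2 -> d1 -> e1 -> e2 -> e3 -> d3 -> d4 -> c4 -> c3

The waypoints must appear in the order a4, a3, d4, with no cell reused.
Route from b4: left to a4, up to a3, right to b3, up to b2, left to a2, up to a1, 2× right (reaching c1), down to c2, right to d2, up to d1, right to e1, 2× down (reaching e3), left to d3, down to d4, left to c4, up to c3 — 18 moves in all.
Check: order respected (a4 at step 1, a3 at step 2, d4 at step 16); 18 moves as required.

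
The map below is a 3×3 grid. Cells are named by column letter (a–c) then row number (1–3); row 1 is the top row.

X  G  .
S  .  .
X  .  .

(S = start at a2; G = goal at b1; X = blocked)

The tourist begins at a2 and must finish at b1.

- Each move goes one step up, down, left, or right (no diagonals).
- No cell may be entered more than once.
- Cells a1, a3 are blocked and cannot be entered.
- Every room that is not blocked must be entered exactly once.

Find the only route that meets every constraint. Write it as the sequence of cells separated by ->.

a2 -> b2 -> b3 -> c3 -> c2 -> c1 -> b1

Need to visit all 7 open cells exactly once, starting at a2 and ending at b1.
Route from a2: right to b2, down to b3, right to c3, 2× up (reaching c1), left to b1 — 6 moves in all.
Check: all 7 open cells covered.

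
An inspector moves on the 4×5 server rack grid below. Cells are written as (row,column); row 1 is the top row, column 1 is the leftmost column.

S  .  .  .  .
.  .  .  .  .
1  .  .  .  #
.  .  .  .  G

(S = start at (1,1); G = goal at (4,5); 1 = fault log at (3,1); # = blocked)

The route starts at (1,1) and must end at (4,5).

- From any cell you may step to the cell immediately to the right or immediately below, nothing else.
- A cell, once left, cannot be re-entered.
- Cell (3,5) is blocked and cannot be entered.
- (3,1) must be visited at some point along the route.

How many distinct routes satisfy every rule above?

A right/down-only route from (1,1) to (4,5) makes exactly 3 down-moves and 4 right-moves in some order.
With no other constraints that would be C(7,3) = 35 routes.
Split at (3,1) and multiply the segment counts (each segment already excludes blocked cells): (1,1)→(3,1): 1; (3,1)→(4,5): 4; product = 4.
That gives 4 routes.

4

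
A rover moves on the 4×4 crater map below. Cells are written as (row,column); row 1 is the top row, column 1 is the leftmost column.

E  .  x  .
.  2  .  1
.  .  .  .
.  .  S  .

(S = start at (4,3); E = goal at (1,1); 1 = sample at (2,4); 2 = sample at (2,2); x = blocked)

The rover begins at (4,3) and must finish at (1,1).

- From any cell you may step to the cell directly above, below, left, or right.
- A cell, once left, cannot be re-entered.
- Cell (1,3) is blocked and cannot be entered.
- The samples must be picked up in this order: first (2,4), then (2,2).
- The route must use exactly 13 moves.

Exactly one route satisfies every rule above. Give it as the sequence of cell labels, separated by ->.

The waypoints must appear in the order (2,4), (2,2), with no cell reused.
Route from (4,3): right 1 to (4,4), up 2 to (2,4), left 1 to (2,3), down 1 to (3,3), left 1 to (3,2), down 1 to (4,2), left 1 to (4,1), up 2 to (2,1), right 1 to (2,2), up 1 to (1,2), left 1 to (1,1) — 13 moves in all.
Check: order respected (1 at step 3, 2 at step 11); 13 moves as required.

(4,3) -> (4,4) -> (3,4) -> (2,4) -> (2,3) -> (3,3) -> (3,2) -> (4,2) -> (4,1) -> (3,1) -> (2,1) -> (2,2) -> (1,2) -> (1,1)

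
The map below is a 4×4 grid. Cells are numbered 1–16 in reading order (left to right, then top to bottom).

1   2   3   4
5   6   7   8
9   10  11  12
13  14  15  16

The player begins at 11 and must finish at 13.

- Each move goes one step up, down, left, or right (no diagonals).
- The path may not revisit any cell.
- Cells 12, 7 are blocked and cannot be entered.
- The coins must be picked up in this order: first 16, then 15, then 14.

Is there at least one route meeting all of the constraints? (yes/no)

16 must be visited but has only one open neighbour (15), and it is neither the start nor the goal — the route would have to enter and leave through 15, re-entering it.

no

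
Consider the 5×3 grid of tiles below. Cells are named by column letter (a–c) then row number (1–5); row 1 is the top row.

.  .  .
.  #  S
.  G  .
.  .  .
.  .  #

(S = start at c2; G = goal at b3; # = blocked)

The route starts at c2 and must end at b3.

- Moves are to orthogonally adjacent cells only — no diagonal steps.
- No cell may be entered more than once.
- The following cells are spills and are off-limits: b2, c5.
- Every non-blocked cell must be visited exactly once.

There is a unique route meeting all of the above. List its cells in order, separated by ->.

Need to visit all 13 open cells exactly once, starting at c2 and ending at b3.
Cell a5 has only two open neighbours (a4 and b5), so the path must pass straight through it: one of those is the cell it's entered from and the other is where it exits.
Route from c2: up to c1, 2× left (reaching a1), 4× down (reaching a5), right to b5, up to b4, right to c4, up to c3, left to b3 — 12 moves in all.
Check: all 13 open cells covered.

c2 -> c1 -> b1 -> a1 -> a2 -> a3 -> a4 -> a5 -> b5 -> b4 -> c4 -> c3 -> b3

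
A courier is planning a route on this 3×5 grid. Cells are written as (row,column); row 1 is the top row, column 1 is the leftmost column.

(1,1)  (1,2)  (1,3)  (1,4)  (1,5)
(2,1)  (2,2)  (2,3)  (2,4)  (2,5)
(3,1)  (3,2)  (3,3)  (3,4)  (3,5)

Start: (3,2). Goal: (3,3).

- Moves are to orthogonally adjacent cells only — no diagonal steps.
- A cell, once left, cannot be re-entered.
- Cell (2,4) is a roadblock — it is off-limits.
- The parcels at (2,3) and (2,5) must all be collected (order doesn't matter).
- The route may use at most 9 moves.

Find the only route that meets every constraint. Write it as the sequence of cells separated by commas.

(3,2), (2,2), (2,3), (1,3), (1,4), (1,5), (2,5), (3,5), (3,4), (3,3)

The 9-move cap with required stops at (2,3), (2,5) leaves no slack for detours.
Route from (3,2): up 1 to (2,2), right 1 to (2,3), up 1 to (1,3), right 2 to (1,5), down 2 to (3,5), left 2 to (3,3) — 9 moves in all.
Check: all required cells visited; 9 ≤ 9 moves.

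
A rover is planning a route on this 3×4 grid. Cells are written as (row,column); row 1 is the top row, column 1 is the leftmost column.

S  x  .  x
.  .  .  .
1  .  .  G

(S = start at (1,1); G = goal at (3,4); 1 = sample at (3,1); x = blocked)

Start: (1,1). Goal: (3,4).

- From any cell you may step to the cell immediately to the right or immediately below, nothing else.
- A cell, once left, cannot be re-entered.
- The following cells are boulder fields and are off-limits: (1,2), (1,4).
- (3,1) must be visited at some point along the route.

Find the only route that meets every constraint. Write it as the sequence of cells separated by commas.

(1,1), (2,1), (3,1), (3,2), (3,3), (3,4)

Moves only go right or down, so the column and row indices never decrease.
Route from (1,1): down 2 to (3,1), right 3 to (3,4) — 5 moves in all.
Check: all required cells visited.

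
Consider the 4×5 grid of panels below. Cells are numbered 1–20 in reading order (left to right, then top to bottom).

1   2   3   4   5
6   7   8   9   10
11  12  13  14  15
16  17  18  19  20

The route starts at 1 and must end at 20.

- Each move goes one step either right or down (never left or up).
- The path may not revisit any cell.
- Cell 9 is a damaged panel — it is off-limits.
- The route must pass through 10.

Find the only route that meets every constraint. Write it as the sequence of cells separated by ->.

Moves only go right or down, so the column and row indices never decrease.
Route from 1: 4× right (reaching 5), 3× down (reaching 20) — 7 moves in all.
Check: all required cells visited.

1 -> 2 -> 3 -> 4 -> 5 -> 10 -> 15 -> 20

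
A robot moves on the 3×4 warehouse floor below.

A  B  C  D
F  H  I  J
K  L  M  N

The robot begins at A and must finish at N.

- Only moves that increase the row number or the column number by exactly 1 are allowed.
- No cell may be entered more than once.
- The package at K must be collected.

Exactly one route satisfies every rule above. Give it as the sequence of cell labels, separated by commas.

A, F, K, L, M, N

Moves only go right or down, so the column and row indices never decrease.
Route from A: 2× down (reaching K), 3× right (reaching N) — 5 moves in all.
Check: all required cells visited.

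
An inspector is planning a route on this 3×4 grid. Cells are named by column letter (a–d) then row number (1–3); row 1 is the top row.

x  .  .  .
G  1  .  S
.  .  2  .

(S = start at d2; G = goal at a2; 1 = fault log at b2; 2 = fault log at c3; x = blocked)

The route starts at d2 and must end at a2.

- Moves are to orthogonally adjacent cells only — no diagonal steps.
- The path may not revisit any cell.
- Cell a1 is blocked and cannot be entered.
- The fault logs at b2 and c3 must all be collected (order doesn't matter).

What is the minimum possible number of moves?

5

Any route passes through b2 and c3 in some order between d2 and a2. Summing Manhattan distances along each leg and taking the cheapest ordering (d2 → c3 → b2 → a2) gives a lower bound of 2 + 2 + 1 = 5 moves.
A route of 5 moves achieves this: d2 → d3 → c3 → c2 → b2 → a2.
Since 5 matches the lower bound, it is optimal.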